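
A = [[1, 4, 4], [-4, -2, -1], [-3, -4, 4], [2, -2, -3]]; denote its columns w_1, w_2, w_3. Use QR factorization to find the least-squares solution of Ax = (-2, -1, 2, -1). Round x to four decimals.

x = (0.1464, -0.4150, 0.2092)

w_1 = (1, -4, -3, 2); ‖w_1‖ = 5.4772, so e_1 = (0.1826, -0.7303, -0.5477, 0.3651).
e_1·w_2 = 0.1826·4 + (-0.7303)·(-2) + (-0.5477)·(-4) + 0.3651·(-2) = 3.6515.
u_2 = w_2 − 3.6515·e_1 = (3.3333, 0.6667, -2.0000, -3.3333).
‖u_2‖ = 5.1640, so e_2 = (0.6455, 0.1291, -0.3873, -0.6455).
e_1·w_3 = 0.1826·4 + (-0.7303)·(-1) + (-0.5477)·4 + 0.3651·(-3) = -1.8257; e_2·w_3 = 0.6455·4 + 0.1291·(-1) + (-0.3873)·4 + (-0.6455)·(-3) = 2.8402.
u_3 = w_3 + 1.8257·e_1 − 2.8402·e_2 = (2.5000, -2.7000, 4.1000, -0.5000).
‖u_3‖ = 5.5317, so e_3 = (0.4519, -0.4881, 0.7412, -0.0904).
Qᵀb = (-1.0954, -1.5492, 1.1570).
Back-substitute: x_3 = 1.1570/5.5317 = 0.2092.
x_2 = (-1.5492 − 2.8402·0.2092)/5.1640 = -0.4150.
x_1 = (-1.0954 − 3.6515·(-0.4150) + 1.8257·0.2092)/5.4772 = 0.1464.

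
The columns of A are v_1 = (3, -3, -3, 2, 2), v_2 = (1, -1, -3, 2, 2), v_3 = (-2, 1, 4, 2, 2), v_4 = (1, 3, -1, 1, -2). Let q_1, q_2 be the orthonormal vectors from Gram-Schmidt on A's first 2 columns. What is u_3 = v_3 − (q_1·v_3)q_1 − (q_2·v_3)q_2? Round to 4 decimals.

v_1 = (3, -3, -3, 2, 2); ‖v_1‖ = 5.9161, so q_1 = (0.5071, -0.5071, -0.5071, 0.3381, 0.3381).
q_1·v_2 = 0.5071·1 + (-0.5071)·(-1) + (-0.5071)·(-3) + 0.3381·2 + 0.3381·2 = 3.8877.
u_2 = v_2 − 3.8877·q_1 = (-0.9714, 0.9714, -1.0286, 0.6857, 0.6857).
‖u_2‖ = 1.9712, so q_2 = (-0.4928, 0.4928, -0.5218, 0.3479, 0.3479).
q_1·v_3 = 0.5071·(-2) + (-0.5071)·1 + (-0.5071)·4 + 0.3381·2 + 0.3381·2 = -2.1974; q_2·v_3 = (-0.4928)·(-2) + 0.4928·1 + (-0.5218)·4 + 0.3479·2 + 0.3479·2 = 0.7827.
u_3 = v_3 + 2.1974·q_1 − 0.7827·q_2 = (-0.5000, -0.5000, 3.2941, 2.4706, 2.4706).

u_3 = (-0.5000, -0.5000, 3.2941, 2.4706, 2.4706)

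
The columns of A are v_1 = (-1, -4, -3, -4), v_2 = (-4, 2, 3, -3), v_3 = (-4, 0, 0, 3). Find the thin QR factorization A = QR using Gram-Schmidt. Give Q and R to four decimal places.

v_1 = (-1, -4, -3, -4); ‖v_1‖ = 6.4807, so q_1 = (-0.1543, -0.6172, -0.4629, -0.6172).
q_1·v_2 = (-0.1543)·(-4) + (-0.6172)·2 + (-0.4629)·3 + (-0.6172)·(-3) = -0.1543.
u_2 = v_2 + 0.1543·q_1 = (-4.0238, 1.9048, 2.9286, -3.0952).
‖u_2‖ = 6.1625, so q_2 = (-0.6530, 0.3091, 0.4752, -0.5023).
q_1·v_3 = (-0.1543)·(-4) + (-0.6172)·0 + (-0.4629)·0 + (-0.6172)·3 = -1.2344; q_2·v_3 = (-0.6530)·(-4) + 0.3091·0 + 0.4752·0 + (-0.5023)·3 = 1.1050.
u_3 = v_3 + 1.2344·q_1 − 1.1050·q_2 = (-3.4690, -1.1034, -1.0966, 2.7931).
‖u_3‖ = 4.7175, so q_3 = (-0.7353, -0.2339, -0.2324, 0.5921).

Q = [[-0.1543, -0.6530, -0.7353], [-0.6172, 0.3091, -0.2339], [-0.4629, 0.4752, -0.2324], [-0.6172, -0.5023, 0.5921]], R = [[6.4807, -0.1543, -1.2344], [0.0000, 6.1625, 1.1050], [0.0000, 0.0000, 4.7175]]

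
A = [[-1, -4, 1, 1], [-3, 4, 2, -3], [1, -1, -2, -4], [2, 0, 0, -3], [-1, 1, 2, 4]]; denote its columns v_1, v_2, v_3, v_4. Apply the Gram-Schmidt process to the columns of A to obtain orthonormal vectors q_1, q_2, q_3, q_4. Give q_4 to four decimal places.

v_1 = (-1, -3, 1, 2, -1); ‖v_1‖ = 4.0000, so q_1 = (-0.2500, -0.7500, 0.2500, 0.5000, -0.2500).
q_1·v_2 = (-0.2500)·(-4) + (-0.7500)·4 + 0.2500·(-1) + 0.5000·0 + (-0.2500)·1 = -2.5000.
u_2 = v_2 + 2.5000·q_1 = (-4.6250, 2.1250, -0.3750, 1.2500, 0.3750).
‖u_2‖ = 5.2678, so q_2 = (-0.8780, 0.4034, -0.0712, 0.2373, 0.0712).
q_1·v_3 = (-0.2500)·1 + (-0.7500)·2 + 0.2500·(-2) + 0.5000·0 + (-0.2500)·2 = -2.7500; q_2·v_3 = (-0.8780)·1 + 0.4034·2 + (-0.0712)·(-2) + 0.2373·0 + 0.0712·2 = 0.2136.
u_3 = v_3 + 2.7500·q_1 − 0.2136·q_2 = (0.5000, -0.1486, -1.2973, 1.3243, 1.2973).
‖u_3‖ = 2.3220, so q_3 = (0.2153, -0.0640, -0.5587, 0.5703, 0.5587).
q_1·v_4 = (-0.2500)·1 + (-0.7500)·(-3) + 0.2500·(-4) + 0.5000·(-3) + (-0.2500)·4 = -1.5000; q_2·v_4 = (-0.8780)·1 + 0.4034·(-3) + (-0.0712)·(-4) + 0.2373·(-3) + 0.0712·4 = -2.2305; q_3·v_4 = 0.2153·1 + (-0.0640)·(-3) + (-0.5587)·(-4) + 0.5703·(-3) + 0.5587·4 = 3.1659.
u_4 = v_4 + 1.5000·q_1 + 2.2305·q_2 − 3.1659·q_3 = (-2.0150, -3.0226, -2.0150, -3.5263, 2.0150).
‖u_4‖ = 5.8096, so q_4 = (-0.3468, -0.5203, -0.3468, -0.6070, 0.3468).

q_4 = (-0.3468, -0.5203, -0.3468, -0.6070, 0.3468)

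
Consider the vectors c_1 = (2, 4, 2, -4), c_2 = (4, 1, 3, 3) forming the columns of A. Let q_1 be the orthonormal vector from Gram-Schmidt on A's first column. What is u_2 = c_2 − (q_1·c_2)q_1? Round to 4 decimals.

q_1 = c_1/‖c_1‖ = (2, 4, 2, -4)/6.3246 = (0.3162, 0.6325, 0.3162, -0.6325).
r_{12} = q_1·c_2 = 0.9487.
u_2 = c_2 − 0.9487·q_1 = (3.7000, 0.4000, 2.7000, 3.6000).

u_2 = (3.7000, 0.4000, 2.7000, 3.6000)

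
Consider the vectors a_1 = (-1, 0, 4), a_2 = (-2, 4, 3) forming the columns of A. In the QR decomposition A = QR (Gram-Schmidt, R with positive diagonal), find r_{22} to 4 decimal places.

q_1 = a_1/‖a_1‖ = (-1, 0, 4)/4.1231 = (-0.2425, 0.0000, 0.9701).
r_{12} = q_1·a_2 = 3.3955.
u_2 = a_2 − 3.3955·q_1 = (-1.1765, 4.0000, -0.2941).
r_{22} = ‖u_2‖ = 4.1798.

r_{22} = 4.1798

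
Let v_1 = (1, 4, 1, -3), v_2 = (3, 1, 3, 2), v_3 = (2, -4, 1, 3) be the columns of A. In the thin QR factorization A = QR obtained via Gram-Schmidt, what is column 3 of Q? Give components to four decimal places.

v_1 = (1, 4, 1, -3); ‖v_1‖ = 5.1962, so q_1 = (0.1925, 0.7698, 0.1925, -0.5774).
q_1·v_2 = 0.1925·3 + 0.7698·1 + 0.1925·3 + (-0.5774)·2 = 0.7698.
u_2 = v_2 − 0.7698·q_1 = (2.8519, 0.4074, 2.8519, 2.4444).
‖u_2‖ = 4.7336, so q_2 = (0.6025, 0.0861, 0.6025, 0.5164).
q_1·v_3 = 0.1925·2 + 0.7698·(-4) + 0.1925·1 + (-0.5774)·3 = -4.2339; q_2·v_3 = 0.6025·2 + 0.0861·(-4) + 0.6025·1 + 0.5164·3 = 3.0123.
u_3 = v_3 + 4.2339·q_1 − 3.0123·q_2 = (1.0000, -1.0000, 0.0000, -1.0000).
‖u_3‖ = 1.7321, so q_3 = (0.5774, -0.5774, 0.0000, -0.5774).

q_3 = (0.5774, -0.5774, 0.0000, -0.5774)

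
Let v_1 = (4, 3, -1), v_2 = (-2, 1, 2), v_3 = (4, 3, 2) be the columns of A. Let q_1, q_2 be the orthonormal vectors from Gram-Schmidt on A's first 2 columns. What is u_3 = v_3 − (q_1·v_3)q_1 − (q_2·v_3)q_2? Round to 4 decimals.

u_3 = (1.1351, -0.9730, 1.6216)

v_1 = (4, 3, -1); ‖v_1‖ = 5.0990, so q_1 = (0.7845, 0.5883, -0.1961).
q_1·v_2 = 0.7845·(-2) + 0.5883·1 + (-0.1961)·2 = -1.3728.
u_2 = v_2 + 1.3728·q_1 = (-0.9231, 1.8077, 1.7308).
‖u_2‖ = 2.6675, so q_2 = (-0.3460, 0.6777, 0.6488).
q_1·v_3 = 0.7845·4 + 0.5883·3 + (-0.1961)·2 = 4.5107; q_2·v_3 = (-0.3460)·4 + 0.6777·3 + 0.6488·2 = 1.9465.
u_3 = v_3 − 4.5107·q_1 − 1.9465·q_2 = (1.1351, -0.9730, 1.6216).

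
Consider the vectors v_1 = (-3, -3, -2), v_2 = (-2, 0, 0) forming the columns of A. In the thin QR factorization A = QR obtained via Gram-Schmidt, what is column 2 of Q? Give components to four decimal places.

e_2 = (-0.7687, 0.5322, 0.3548)

v_1 = (-3, -3, -2); ‖v_1‖ = 4.6904, so e_1 = (-0.6396, -0.6396, -0.4264).
e_1·v_2 = (-0.6396)·(-2) + (-0.6396)·0 + (-0.4264)·0 = 1.2792.
u_2 = v_2 − 1.2792·e_1 = (-1.1818, 0.8182, 0.5455).
‖u_2‖ = 1.5374, so e_2 = (-0.7687, 0.5322, 0.3548).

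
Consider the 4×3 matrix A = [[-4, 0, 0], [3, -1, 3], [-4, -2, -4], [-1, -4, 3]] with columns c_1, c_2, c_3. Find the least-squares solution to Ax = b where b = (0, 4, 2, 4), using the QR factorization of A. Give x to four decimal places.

x = (0.2157, -1.2078, 0.0824)

c_1 = (-4, 3, -4, -1); ‖c_1‖ = 6.4807, so e_1 = (-0.6172, 0.4629, -0.6172, -0.1543).
e_1·c_2 = (-0.6172)·0 + 0.4629·(-1) + (-0.6172)·(-2) + (-0.1543)·(-4) = 1.3887.
u_2 = c_2 − 1.3887·e_1 = (0.8571, -1.6429, -1.1429, -3.7857).
‖u_2‖ = 4.3671, so e_2 = (0.1963, -0.3762, -0.2617, -0.8669).
e_1·c_3 = (-0.6172)·0 + 0.4629·3 + (-0.6172)·(-4) + (-0.1543)·3 = 3.3947; e_2·c_3 = 0.1963·0 + (-0.3762)·3 + (-0.2617)·(-4) + (-0.8669)·3 = -2.6824.
u_3 = c_3 − 3.3947·e_1 + 2.6824·e_2 = (2.6217, 0.4195, -2.6067, 1.1985).
‖u_3‖ = 3.9091, so e_3 = (0.6707, 0.1073, -0.6668, 0.3066).
Qᵀb = (0.0000, -5.4957, 0.3219).
Back-substitute: x_3 = 0.3219/3.9091 = 0.0824.
x_2 = (-5.4957 + 2.6824·0.0824)/4.3671 = -1.2078.
x_1 = (0.0000 − 1.3887·(-1.2078) − 3.3947·0.0824)/6.4807 = 0.2157.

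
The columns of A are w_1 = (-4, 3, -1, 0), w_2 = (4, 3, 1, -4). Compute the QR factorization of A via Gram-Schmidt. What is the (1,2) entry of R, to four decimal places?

w_1 = (-4, 3, -1, 0); ‖w_1‖ = 5.0990, so q_1 = (-0.7845, 0.5883, -0.1961, 0.0000).
r_{12} = q_1·w_2 = -1.5689.

r_{12} = -1.5689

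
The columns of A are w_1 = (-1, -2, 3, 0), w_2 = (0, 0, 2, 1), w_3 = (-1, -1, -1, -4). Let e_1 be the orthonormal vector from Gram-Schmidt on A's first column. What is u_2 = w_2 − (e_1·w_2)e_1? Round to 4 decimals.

u_2 = (0.4286, 0.8571, 0.7143, 1.0000)

w_1 = (-1, -2, 3, 0); ‖w_1‖ = 3.7417, so e_1 = (-0.2673, -0.5345, 0.8018, 0.0000).
e_1·w_2 = (-0.2673)·0 + (-0.5345)·0 + 0.8018·2 + 0.0000·1 = 1.6036.
u_2 = w_2 − 1.6036·e_1 = (0.4286, 0.8571, 0.7143, 1.0000).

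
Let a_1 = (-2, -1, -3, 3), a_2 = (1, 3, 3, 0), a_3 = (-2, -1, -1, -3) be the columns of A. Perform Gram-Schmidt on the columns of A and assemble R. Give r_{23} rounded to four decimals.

q_1 = a_1/‖a_1‖ = (-2, -1, -3, 3)/4.7958 = (-0.4170, -0.2085, -0.6255, 0.6255).
r_{12} = q_1·a_2 = -2.9192.
u_2 = a_2 + 2.9192·q_1 = (-0.2174, 2.3913, 1.1739, 1.8261).
‖u_2‖ = 3.2370, so q_2 = (-0.0672, 0.7387, 0.3627, 0.5641).
r_{23} = q_2·a_3 = -2.6595.

r_{23} = -2.6595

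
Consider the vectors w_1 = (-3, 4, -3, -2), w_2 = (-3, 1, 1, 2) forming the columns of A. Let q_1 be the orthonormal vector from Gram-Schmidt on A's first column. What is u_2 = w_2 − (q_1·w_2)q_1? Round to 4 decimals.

u_2 = (-2.5263, 0.3684, 1.4737, 2.3158)

q_1 = w_1/‖w_1‖ = (-3, 4, -3, -2)/6.1644 = (-0.4867, 0.6489, -0.4867, -0.3244).
r_{12} = q_1·w_2 = 0.9733.
u_2 = w_2 − 0.9733·q_1 = (-2.5263, 0.3684, 1.4737, 2.3158).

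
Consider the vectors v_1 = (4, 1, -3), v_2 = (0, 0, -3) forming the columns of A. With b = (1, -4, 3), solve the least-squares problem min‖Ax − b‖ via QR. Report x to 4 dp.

v_1 = (4, 1, -3); ‖v_1‖ = 5.0990, so q_1 = (0.7845, 0.1961, -0.5883).
q_1·v_2 = 0.7845·0 + 0.1961·0 + (-0.5883)·(-3) = 1.7650.
u_2 = v_2 − 1.7650·q_1 = (-1.3846, -0.3462, -1.9615).
‖u_2‖ = 2.4258, so q_2 = (-0.5708, -0.1427, -0.8086).
Qᵀb = (-1.7650, -2.4258).
Back-substitute: x_2 = -2.4258/2.4258 = -1.0000.
x_1 = (-1.7650 − 1.7650·(-1.0000))/5.0990 = 0.0000.

x = (0.0000, -1.0000)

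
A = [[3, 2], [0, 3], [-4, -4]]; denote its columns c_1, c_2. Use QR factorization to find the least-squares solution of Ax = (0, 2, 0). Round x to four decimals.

c_1 = (3, 0, -4); ‖c_1‖ = 5.0000, so q_1 = (0.6000, 0.0000, -0.8000).
q_1·c_2 = 0.6000·2 + 0.0000·3 + (-0.8000)·(-4) = 4.4000.
u_2 = c_2 − 4.4000·q_1 = (-0.6400, 3.0000, -0.4800).
‖u_2‖ = 3.1048, so q_2 = (-0.2061, 0.9662, -0.1546).
Qᵀb = (0.0000, 1.9325).
Back-substitute: x_2 = 1.9325/3.1048 = 0.6224.
x_1 = (0.0000 − 4.4000·0.6224)/5.0000 = -0.5477.

x = (-0.5477, 0.6224)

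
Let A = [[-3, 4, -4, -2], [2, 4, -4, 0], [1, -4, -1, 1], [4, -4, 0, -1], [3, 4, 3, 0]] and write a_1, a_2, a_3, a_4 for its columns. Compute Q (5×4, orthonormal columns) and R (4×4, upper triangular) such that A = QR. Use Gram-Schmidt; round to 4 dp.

e_1 = a_1/‖a_1‖ = (-3, 2, 1, 4, 3)/6.2450 = (-0.4804, 0.3203, 0.1601, 0.6405, 0.4804).
r_{12} = e_1·a_2 = -1.9215.
u_2 = a_2 + 1.9215·e_1 = (3.0769, 4.6154, -3.6923, -2.7692, 4.9231).
‖u_2‖ = 8.7354, so e_2 = (0.3522, 0.5284, -0.4227, -0.3170, 0.5636).
r_{13} = e_1·a_3 = 1.9215; r_{23} = e_2·a_3 = -1.4089.
u_3 = a_3 − 1.9215·e_1 + 1.4089·e_2 = (-2.5806, -3.8710, -1.9032, -1.6774, 2.8710).
‖u_3‖ = 6.0268, so e_3 = (-0.4282, -0.6423, -0.3158, -0.2783, 0.4764).
r_{14} = e_1·a_4 = 0.4804; r_{24} = e_2·a_4 = -0.8101; r_{34} = e_3·a_4 = 0.8189.
u_4 = a_4 − 0.4804·e_1 + 0.8101·e_2 − 0.8189·e_3 = (-1.1332, 0.8002, 0.8393, -1.3366, -0.1643).
‖u_4‖ = 2.1077, so e_4 = (-0.5377, 0.3797, 0.3982, -0.6342, -0.0780).

Q = [[-0.4804, 0.3522, -0.4282, -0.5377], [0.3203, 0.5284, -0.6423, 0.3797], [0.1601, -0.4227, -0.3158, 0.3982], [0.6405, -0.3170, -0.2783, -0.6342], [0.4804, 0.5636, 0.4764, -0.0780]], R = [[6.2450, -1.9215, 1.9215, 0.4804], [0.0000, 8.7354, -1.4089, -0.8101], [0.0000, 0.0000, 6.0268, 0.8189], [0.0000, 0.0000, 0.0000, 2.1077]]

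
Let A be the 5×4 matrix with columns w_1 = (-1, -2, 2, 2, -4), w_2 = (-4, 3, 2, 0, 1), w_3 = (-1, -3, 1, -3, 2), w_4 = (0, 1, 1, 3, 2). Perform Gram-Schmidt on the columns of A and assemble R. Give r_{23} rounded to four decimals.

r_{23} = -0.2461

e_1 = w_1/‖w_1‖ = (-1, -2, 2, 2, -4)/5.3852 = (-0.1857, -0.3714, 0.3714, 0.3714, -0.7428).
r_{12} = e_1·w_2 = -0.3714.
u_2 = w_2 + 0.3714·e_1 = (-4.0690, 2.8621, 2.1379, 0.1379, 0.7241).
‖u_2‖ = 5.4646, so e_2 = (-0.7446, 0.5237, 0.3912, 0.0252, 0.1325).
r_{23} = e_2·w_3 = -0.2461.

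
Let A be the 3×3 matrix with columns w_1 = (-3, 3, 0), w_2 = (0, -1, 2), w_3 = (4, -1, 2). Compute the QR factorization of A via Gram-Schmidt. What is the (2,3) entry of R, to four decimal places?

w_1 = (-3, 3, 0); ‖w_1‖ = 4.2426, so q_1 = (-0.7071, 0.7071, 0.0000).
q_1·w_2 = (-0.7071)·0 + 0.7071·(-1) + 0.0000·2 = -0.7071.
u_2 = w_2 + 0.7071·q_1 = (-0.5000, -0.5000, 2.0000).
‖u_2‖ = 2.1213, so q_2 = (-0.2357, -0.2357, 0.9428).
r_{23} = q_2·w_3 = 1.1785.

r_{23} = 1.1785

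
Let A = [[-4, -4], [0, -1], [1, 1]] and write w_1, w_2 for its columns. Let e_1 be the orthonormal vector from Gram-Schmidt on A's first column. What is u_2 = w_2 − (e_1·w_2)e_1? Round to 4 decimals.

u_2 = (0.0000, -1.0000, 0.0000)

e_1 = w_1/‖w_1‖ = (-4, 0, 1)/4.1231 = (-0.9701, 0.0000, 0.2425).
r_{12} = e_1·w_2 = 4.1231.
u_2 = w_2 − 4.1231·e_1 = (0.0000, -1.0000, 0.0000).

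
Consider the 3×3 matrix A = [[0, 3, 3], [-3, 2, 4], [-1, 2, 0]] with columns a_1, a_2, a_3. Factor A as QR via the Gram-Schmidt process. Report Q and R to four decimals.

a_1 = (0, -3, -1); ‖a_1‖ = 3.1623, so e_1 = (0.0000, -0.9487, -0.3162).
e_1·a_2 = 0.0000·3 + (-0.9487)·2 + (-0.3162)·2 = -2.5298.
u_2 = a_2 + 2.5298·e_1 = (3.0000, -0.4000, 1.2000).
‖u_2‖ = 3.2558, so e_2 = (0.9214, -0.1229, 0.3686).
e_1·a_3 = 0.0000·3 + (-0.9487)·4 + (-0.3162)·0 = -3.7947; e_2·a_3 = 0.9214·3 + (-0.1229)·4 + 0.3686·0 = 2.2729.
u_3 = a_3 + 3.7947·e_1 − 2.2729·e_2 = (0.9057, 0.6792, -2.0377).
‖u_3‖ = 2.3311, so e_3 = (0.3885, 0.2914, -0.8742).

Q = [[0.0000, 0.9214, 0.3885], [-0.9487, -0.1229, 0.2914], [-0.3162, 0.3686, -0.8742]], R = [[3.1623, -2.5298, -3.7947], [0.0000, 3.2558, 2.2729], [0.0000, 0.0000, 2.3311]]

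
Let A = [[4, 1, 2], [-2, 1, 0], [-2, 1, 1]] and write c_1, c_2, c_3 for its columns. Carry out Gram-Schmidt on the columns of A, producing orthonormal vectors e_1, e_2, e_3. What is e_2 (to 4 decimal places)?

e_2 = (0.5774, 0.5774, 0.5774)

e_1 = c_1/‖c_1‖ = (4, -2, -2)/4.8990 = (0.8165, -0.4082, -0.4082).
r_{12} = e_1·c_2 = 0.0000.
u_2 = c_2 + 0.0000·e_1 = (1.0000, 1.0000, 1.0000).
‖u_2‖ = 1.7321, so e_2 = (0.5774, 0.5774, 0.5774).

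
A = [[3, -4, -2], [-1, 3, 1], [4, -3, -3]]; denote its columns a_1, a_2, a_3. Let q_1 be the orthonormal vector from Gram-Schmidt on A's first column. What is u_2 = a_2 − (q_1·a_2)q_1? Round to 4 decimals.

a_1 = (3, -1, 4); ‖a_1‖ = 5.0990, so q_1 = (0.5883, -0.1961, 0.7845).
q_1·a_2 = 0.5883·(-4) + (-0.1961)·3 + 0.7845·(-3) = -5.2951.
u_2 = a_2 + 5.2951·q_1 = (-0.8846, 1.9615, 1.1538).

u_2 = (-0.8846, 1.9615, 1.1538)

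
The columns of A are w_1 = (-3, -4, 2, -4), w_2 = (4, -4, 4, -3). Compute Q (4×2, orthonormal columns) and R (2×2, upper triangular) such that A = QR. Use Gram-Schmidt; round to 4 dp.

w_1 = (-3, -4, 2, -4); ‖w_1‖ = 6.7082, so e_1 = (-0.4472, -0.5963, 0.2981, -0.5963).
e_1·w_2 = (-0.4472)·4 + (-0.5963)·(-4) + 0.2981·4 + (-0.5963)·(-3) = 3.5777.
u_2 = w_2 − 3.5777·e_1 = (5.6000, -1.8667, 2.9333, -0.8667).
‖u_2‖ = 6.6483, so e_2 = (0.8423, -0.2808, 0.4412, -0.1304).

Q = [[-0.4472, 0.8423], [-0.5963, -0.2808], [0.2981, 0.4412], [-0.5963, -0.1304]], R = [[6.7082, 3.5777], [0.0000, 6.6483]]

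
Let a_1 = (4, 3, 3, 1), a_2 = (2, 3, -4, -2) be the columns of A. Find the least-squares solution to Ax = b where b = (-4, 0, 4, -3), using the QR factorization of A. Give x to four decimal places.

x = (-0.1545, -0.5314)

a_1 = (4, 3, 3, 1); ‖a_1‖ = 5.9161, so q_1 = (0.6761, 0.5071, 0.5071, 0.1690).
q_1·a_2 = 0.6761·2 + 0.5071·3 + 0.5071·(-4) + 0.1690·(-2) = 0.5071.
u_2 = a_2 − 0.5071·q_1 = (1.6571, 2.7429, -4.2571, -2.0857).
‖u_2‖ = 5.7221, so q_2 = (0.2896, 0.4793, -0.7440, -0.3645).
Qᵀb = (-1.1832, -3.0408).
Back-substitute: x_2 = -3.0408/5.7221 = -0.5314.
x_1 = (-1.1832 − 0.5071·(-0.5314))/5.9161 = -0.1545.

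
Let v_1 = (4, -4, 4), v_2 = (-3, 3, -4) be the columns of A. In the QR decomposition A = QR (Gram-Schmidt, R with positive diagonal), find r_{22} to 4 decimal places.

r_{22} = 0.8165

v_1 = (4, -4, 4); ‖v_1‖ = 6.9282, so q_1 = (0.5774, -0.5774, 0.5774).
q_1·v_2 = 0.5774·(-3) + (-0.5774)·3 + 0.5774·(-4) = -5.7735.
u_2 = v_2 + 5.7735·q_1 = (0.3333, -0.3333, -0.6667).
r_{22} = ‖u_2‖ = 0.8165.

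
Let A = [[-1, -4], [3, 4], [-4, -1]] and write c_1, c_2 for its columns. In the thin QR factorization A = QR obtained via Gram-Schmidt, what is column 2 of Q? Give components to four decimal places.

c_1 = (-1, 3, -4); ‖c_1‖ = 5.0990, so e_1 = (-0.1961, 0.5883, -0.7845).
e_1·c_2 = (-0.1961)·(-4) + 0.5883·4 + (-0.7845)·(-1) = 3.9223.
u_2 = c_2 − 3.9223·e_1 = (-3.2308, 1.6923, 2.0769).
‖u_2‖ = 4.1971, so e_2 = (-0.7698, 0.4032, 0.4949).

e_2 = (-0.7698, 0.4032, 0.4949)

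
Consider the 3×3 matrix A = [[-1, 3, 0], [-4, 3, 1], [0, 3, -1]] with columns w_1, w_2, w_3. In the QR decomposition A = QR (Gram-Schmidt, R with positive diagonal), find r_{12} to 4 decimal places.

w_1 = (-1, -4, 0); ‖w_1‖ = 4.1231, so q_1 = (-0.2425, -0.9701, 0.0000).
r_{12} = q_1·w_2 = -3.6380.

r_{12} = -3.6380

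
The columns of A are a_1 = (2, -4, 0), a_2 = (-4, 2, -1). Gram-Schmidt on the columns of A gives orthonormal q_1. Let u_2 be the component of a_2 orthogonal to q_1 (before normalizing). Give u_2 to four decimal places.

q_1 = a_1/‖a_1‖ = (2, -4, 0)/4.4721 = (0.4472, -0.8944, 0.0000).
r_{12} = q_1·a_2 = -3.5777.
u_2 = a_2 + 3.5777·q_1 = (-2.4000, -1.2000, -1.0000).

u_2 = (-2.4000, -1.2000, -1.0000)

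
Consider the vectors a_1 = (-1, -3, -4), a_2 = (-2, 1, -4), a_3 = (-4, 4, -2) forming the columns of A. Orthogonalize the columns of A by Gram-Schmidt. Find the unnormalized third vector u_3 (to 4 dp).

u_3 = (-1.6947, -0.4237, 0.7414)

a_1 = (-1, -3, -4); ‖a_1‖ = 5.0990, so e_1 = (-0.1961, -0.5883, -0.7845).
e_1·a_2 = (-0.1961)·(-2) + (-0.5883)·1 + (-0.7845)·(-4) = 2.9417.
u_2 = a_2 − 2.9417·e_1 = (-1.4231, 2.7308, -1.6923).
‖u_2‖ = 3.5137, so e_2 = (-0.4050, 0.7772, -0.4816).
e_1·a_3 = (-0.1961)·(-4) + (-0.5883)·4 + (-0.7845)·(-2) = 0.0000; e_2·a_3 = (-0.4050)·(-4) + 0.7772·4 + (-0.4816)·(-2) = 5.6920.
u_3 = a_3 + 0.0000·e_1 − 5.6920·e_2 = (-1.6947, -0.4237, 0.7414).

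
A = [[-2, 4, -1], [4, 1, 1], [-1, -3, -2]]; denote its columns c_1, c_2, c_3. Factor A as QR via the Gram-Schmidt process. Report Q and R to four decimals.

Q = [[-0.4364, 0.7665, -0.4712], [0.8729, 0.2337, -0.4284], [-0.2182, -0.5982, -0.7710]], R = [[4.5826, -0.2182, 1.7457], [0.0000, 5.0943, 0.6637], [0.0000, 0.0000, 1.5849]]

c_1 = (-2, 4, -1); ‖c_1‖ = 4.5826, so q_1 = (-0.4364, 0.8729, -0.2182).
q_1·c_2 = (-0.4364)·4 + 0.8729·1 + (-0.2182)·(-3) = -0.2182.
u_2 = c_2 + 0.2182·q_1 = (3.9048, 1.1905, -3.0476).
‖u_2‖ = 5.0943, so q_2 = (0.7665, 0.2337, -0.5982).
q_1·c_3 = (-0.4364)·(-1) + 0.8729·1 + (-0.2182)·(-2) = 1.7457; q_2·c_3 = 0.7665·(-1) + 0.2337·1 + (-0.5982)·(-2) = 0.6637.
u_3 = c_3 − 1.7457·q_1 − 0.6637·q_2 = (-0.7468, -0.6789, -1.2220).
‖u_3‖ = 1.5849, so q_3 = (-0.4712, -0.4284, -0.7710).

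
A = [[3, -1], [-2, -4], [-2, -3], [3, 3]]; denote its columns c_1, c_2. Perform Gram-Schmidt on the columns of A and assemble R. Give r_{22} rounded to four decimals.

c_1 = (3, -2, -2, 3); ‖c_1‖ = 5.0990, so q_1 = (0.5883, -0.3922, -0.3922, 0.5883).
q_1·c_2 = 0.5883·(-1) + (-0.3922)·(-4) + (-0.3922)·(-3) + 0.5883·3 = 3.9223.
u_2 = c_2 − 3.9223·q_1 = (-3.3077, -2.4615, -1.4615, 0.6923).
r_{22} = ‖u_2‖ = 4.4289.

r_{22} = 4.4289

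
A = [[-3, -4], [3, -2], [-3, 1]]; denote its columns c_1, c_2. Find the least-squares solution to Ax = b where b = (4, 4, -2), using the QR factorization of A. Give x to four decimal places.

e_1 = c_1/‖c_1‖ = (-3, 3, -3)/5.1962 = (-0.5774, 0.5774, -0.5774).
r_{12} = e_1·c_2 = 0.5774.
u_2 = c_2 − 0.5774·e_1 = (-3.6667, -2.3333, 1.3333).
‖u_2‖ = 4.5461, so e_2 = (-0.8066, -0.5133, 0.2933).
Qᵀb = (1.1547, -5.8659).
Back-substitute: x_2 = -5.8659/4.5461 = -1.2903.
x_1 = (1.1547 − 0.5774·(-1.2903))/5.1962 = 0.3656.

x = (0.3656, -1.2903)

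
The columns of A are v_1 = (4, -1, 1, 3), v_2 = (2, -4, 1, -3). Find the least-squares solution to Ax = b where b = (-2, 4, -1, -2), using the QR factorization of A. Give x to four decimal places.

v_1 = (4, -1, 1, 3); ‖v_1‖ = 5.1962, so e_1 = (0.7698, -0.1925, 0.1925, 0.5774).
e_1·v_2 = 0.7698·2 + (-0.1925)·(-4) + 0.1925·1 + 0.5774·(-3) = 0.7698.
u_2 = v_2 − 0.7698·e_1 = (1.4074, -3.8519, 0.8519, -3.4444).
‖u_2‖ = 5.4229, so e_2 = (0.2595, -0.7103, 0.1571, -0.6352).
Qᵀb = (-3.6566, -2.2470).
Back-substitute: x_2 = -2.2470/5.4229 = -0.4144.
x_1 = (-3.6566 − 0.7698·(-0.4144))/5.1962 = -0.6423.

x = (-0.6423, -0.4144)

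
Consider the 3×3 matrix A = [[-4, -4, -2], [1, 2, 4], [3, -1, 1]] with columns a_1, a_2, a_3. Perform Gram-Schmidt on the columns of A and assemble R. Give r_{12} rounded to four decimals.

r_{12} = 2.9417

a_1 = (-4, 1, 3); ‖a_1‖ = 5.0990, so e_1 = (-0.7845, 0.1961, 0.5883).
r_{12} = e_1·a_2 = 2.9417.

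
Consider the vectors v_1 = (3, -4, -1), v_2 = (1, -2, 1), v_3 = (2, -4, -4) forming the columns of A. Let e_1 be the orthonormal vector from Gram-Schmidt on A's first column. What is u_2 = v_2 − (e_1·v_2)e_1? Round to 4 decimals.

u_2 = (-0.1538, -0.4615, 1.3846)

v_1 = (3, -4, -1); ‖v_1‖ = 5.0990, so e_1 = (0.5883, -0.7845, -0.1961).
e_1·v_2 = 0.5883·1 + (-0.7845)·(-2) + (-0.1961)·1 = 1.9612.
u_2 = v_2 − 1.9612·e_1 = (-0.1538, -0.4615, 1.3846).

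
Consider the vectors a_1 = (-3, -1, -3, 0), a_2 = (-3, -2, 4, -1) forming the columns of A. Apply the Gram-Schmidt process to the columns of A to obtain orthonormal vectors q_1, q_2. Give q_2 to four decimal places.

q_2 = (-0.5771, -0.3751, 0.7021, -0.1827)

q_1 = a_1/‖a_1‖ = (-3, -1, -3, 0)/4.3589 = (-0.6882, -0.2294, -0.6882, 0.0000).
r_{12} = q_1·a_2 = -0.2294.
u_2 = a_2 + 0.2294·q_1 = (-3.1579, -2.0526, 3.8421, -1.0000).
‖u_2‖ = 5.4724, so q_2 = (-0.5771, -0.3751, 0.7021, -0.1827).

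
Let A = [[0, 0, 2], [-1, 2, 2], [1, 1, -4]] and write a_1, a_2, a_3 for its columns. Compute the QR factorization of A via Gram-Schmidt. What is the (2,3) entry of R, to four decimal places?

a_1 = (0, -1, 1); ‖a_1‖ = 1.4142, so e_1 = (0.0000, -0.7071, 0.7071).
e_1·a_2 = 0.0000·0 + (-0.7071)·2 + 0.7071·1 = -0.7071.
u_2 = a_2 + 0.7071·e_1 = (0.0000, 1.5000, 1.5000).
‖u_2‖ = 2.1213, so e_2 = (0.0000, 0.7071, 0.7071).
r_{23} = e_2·a_3 = -1.4142.

r_{23} = -1.4142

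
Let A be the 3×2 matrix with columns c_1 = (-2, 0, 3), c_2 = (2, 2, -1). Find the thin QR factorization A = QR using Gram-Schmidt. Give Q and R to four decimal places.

Q = [[-0.5547, 0.4036], [0.0000, 0.8745], [0.8321, 0.2691]], R = [[3.6056, -1.9415], [0.0000, 2.2871]]

c_1 = (-2, 0, 3); ‖c_1‖ = 3.6056, so e_1 = (-0.5547, 0.0000, 0.8321).
e_1·c_2 = (-0.5547)·2 + 0.0000·2 + 0.8321·(-1) = -1.9415.
u_2 = c_2 + 1.9415·e_1 = (0.9231, 2.0000, 0.6154).
‖u_2‖ = 2.2871, so e_2 = (0.4036, 0.8745, 0.2691).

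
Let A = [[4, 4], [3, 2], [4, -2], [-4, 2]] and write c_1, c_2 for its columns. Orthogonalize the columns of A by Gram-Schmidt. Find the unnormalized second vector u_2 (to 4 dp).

u_2 = (3.5789, 1.6842, -2.4211, 2.4211)

c_1 = (4, 3, 4, -4); ‖c_1‖ = 7.5498, so q_1 = (0.5298, 0.3974, 0.5298, -0.5298).
q_1·c_2 = 0.5298·4 + 0.3974·2 + 0.5298·(-2) + (-0.5298)·2 = 0.7947.
u_2 = c_2 − 0.7947·q_1 = (3.5789, 1.6842, -2.4211, 2.4211).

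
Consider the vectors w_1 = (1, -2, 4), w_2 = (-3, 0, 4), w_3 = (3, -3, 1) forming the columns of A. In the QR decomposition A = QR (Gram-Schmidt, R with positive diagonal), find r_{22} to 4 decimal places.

q_1 = w_1/‖w_1‖ = (1, -2, 4)/4.5826 = (0.2182, -0.4364, 0.8729).
r_{12} = q_1·w_2 = 2.8368.
u_2 = w_2 − 2.8368·q_1 = (-3.6190, 1.2381, 1.5238).
r_{22} = ‖u_2‖ = 4.1173.

r_{22} = 4.1173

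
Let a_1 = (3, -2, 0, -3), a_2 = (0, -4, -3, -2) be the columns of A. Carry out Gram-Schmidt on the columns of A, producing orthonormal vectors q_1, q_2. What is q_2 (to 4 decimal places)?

q_2 = (-0.4259, -0.6085, -0.6693, -0.0203)

q_1 = a_1/‖a_1‖ = (3, -2, 0, -3)/4.6904 = (0.6396, -0.4264, 0.0000, -0.6396).
r_{12} = q_1·a_2 = 2.9848.
u_2 = a_2 − 2.9848·q_1 = (-1.9091, -2.7273, -3.0000, -0.0909).
‖u_2‖ = 4.4823, so q_2 = (-0.4259, -0.6085, -0.6693, -0.0203).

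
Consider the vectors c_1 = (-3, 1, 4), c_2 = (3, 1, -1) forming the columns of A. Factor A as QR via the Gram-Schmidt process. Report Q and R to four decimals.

c_1 = (-3, 1, 4); ‖c_1‖ = 5.0990, so e_1 = (-0.5883, 0.1961, 0.7845).
e_1·c_2 = (-0.5883)·3 + 0.1961·1 + 0.7845·(-1) = -2.3534.
u_2 = c_2 + 2.3534·e_1 = (1.6154, 1.4615, 0.8462).
‖u_2‖ = 2.3370, so e_2 = (0.6912, 0.6254, 0.3621).

Q = [[-0.5883, 0.6912], [0.1961, 0.6254], [0.7845, 0.3621]], R = [[5.0990, -2.3534], [0.0000, 2.3370]]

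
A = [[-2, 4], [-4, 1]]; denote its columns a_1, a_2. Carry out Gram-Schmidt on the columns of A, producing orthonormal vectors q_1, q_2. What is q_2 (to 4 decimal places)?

q_1 = a_1/‖a_1‖ = (-2, -4)/4.4721 = (-0.4472, -0.8944).
r_{12} = q_1·a_2 = -2.6833.
u_2 = a_2 + 2.6833·q_1 = (2.8000, -1.4000).
‖u_2‖ = 3.1305, so q_2 = (0.8944, -0.4472).

q_2 = (0.8944, -0.4472)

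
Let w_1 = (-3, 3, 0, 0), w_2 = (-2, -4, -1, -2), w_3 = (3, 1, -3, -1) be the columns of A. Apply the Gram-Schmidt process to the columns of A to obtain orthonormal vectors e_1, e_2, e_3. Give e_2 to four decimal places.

e_2 = (-0.6255, -0.6255, -0.2085, -0.4170)

w_1 = (-3, 3, 0, 0); ‖w_1‖ = 4.2426, so e_1 = (-0.7071, 0.7071, 0.0000, 0.0000).
e_1·w_2 = (-0.7071)·(-2) + 0.7071·(-4) + 0.0000·(-1) + 0.0000·(-2) = -1.4142.
u_2 = w_2 + 1.4142·e_1 = (-3.0000, -3.0000, -1.0000, -2.0000).
‖u_2‖ = 4.7958, so e_2 = (-0.6255, -0.6255, -0.2085, -0.4170).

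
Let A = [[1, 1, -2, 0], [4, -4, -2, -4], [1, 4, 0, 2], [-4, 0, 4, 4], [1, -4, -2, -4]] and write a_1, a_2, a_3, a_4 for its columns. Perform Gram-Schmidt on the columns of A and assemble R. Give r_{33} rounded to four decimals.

a_1 = (1, 4, 1, -4, 1); ‖a_1‖ = 5.9161, so q_1 = (0.1690, 0.6761, 0.1690, -0.6761, 0.1690).
q_1·a_2 = 0.1690·1 + 0.6761·(-4) + 0.1690·4 + (-0.6761)·0 + 0.1690·(-4) = -2.5355.
u_2 = a_2 + 2.5355·q_1 = (1.4286, -2.2857, 4.4286, -1.7143, -3.5714).
‖u_2‖ = 6.5247, so q_2 = (0.2189, -0.3503, 0.6787, -0.2627, -0.5474).
q_1·a_3 = 0.1690·(-2) + 0.6761·(-2) + 0.1690·0 + (-0.6761)·4 + 0.1690·(-2) = -4.7329; q_2·a_3 = 0.2189·(-2) + (-0.3503)·(-2) + 0.6787·0 + (-0.2627)·4 + (-0.5474)·(-2) = 0.3065.
u_3 = a_3 + 4.7329·q_1 − 0.3065·q_2 = (-1.2671, 1.3074, 0.5919, 0.8805, -1.0322).
r_{33} = ‖u_3‖ = 2.3465.

r_{33} = 2.3465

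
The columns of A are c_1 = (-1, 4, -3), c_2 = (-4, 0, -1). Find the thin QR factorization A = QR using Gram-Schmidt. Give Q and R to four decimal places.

Q = [[-0.1961, -0.9596], [0.7845, -0.2770], [-0.5883, -0.0495]], R = [[5.0990, 1.3728], [0.0000, 3.8879]]

q_1 = c_1/‖c_1‖ = (-1, 4, -3)/5.0990 = (-0.1961, 0.7845, -0.5883).
r_{12} = q_1·c_2 = 1.3728.
u_2 = c_2 − 1.3728·q_1 = (-3.7308, -1.0769, -0.1923).
‖u_2‖ = 3.8879, so q_2 = (-0.9596, -0.2770, -0.0495).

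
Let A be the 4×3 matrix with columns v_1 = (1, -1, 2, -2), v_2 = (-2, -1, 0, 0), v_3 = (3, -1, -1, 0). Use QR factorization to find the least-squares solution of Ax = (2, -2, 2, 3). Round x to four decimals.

x = (0.0969, 0.2699, 0.6505)

q_1 = v_1/‖v_1‖ = (1, -1, 2, -2)/3.1623 = (0.3162, -0.3162, 0.6325, -0.6325).
r_{12} = q_1·v_2 = -0.3162.
u_2 = v_2 + 0.3162·q_1 = (-1.9000, -1.1000, 0.2000, -0.2000).
‖u_2‖ = 2.2136, so q_2 = (-0.8583, -0.4969, 0.0904, -0.0904).
r_{13} = q_1·v_3 = 0.6325; r_{23} = q_2·v_3 = -2.1684.
u_3 = v_3 − 0.6325·q_1 + 2.1684·q_2 = (0.9388, -1.8776, -1.2041, 0.2041).
‖u_3‖ = 2.4286, so q_3 = (0.3866, -0.7731, -0.4958, 0.0840).
Qᵀb = (0.6325, -0.8132, 1.5798).
Back-substitute: x_3 = 1.5798/2.4286 = 0.6505.
x_2 = (-0.8132 + 2.1684·0.6505)/2.2136 = 0.2699.
x_1 = (0.6325 + 0.3162·0.2699 − 0.6325·0.6505)/3.1623 = 0.0969.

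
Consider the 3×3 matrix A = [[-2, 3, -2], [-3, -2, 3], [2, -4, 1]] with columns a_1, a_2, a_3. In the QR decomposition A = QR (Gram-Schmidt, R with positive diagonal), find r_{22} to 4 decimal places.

r_{22} = 5.0235

a_1 = (-2, -3, 2); ‖a_1‖ = 4.1231, so e_1 = (-0.4851, -0.7276, 0.4851).
e_1·a_2 = (-0.4851)·3 + (-0.7276)·(-2) + 0.4851·(-4) = -1.9403.
u_2 = a_2 + 1.9403·e_1 = (2.0588, -3.4118, -3.0588).
r_{22} = ‖u_2‖ = 5.0235.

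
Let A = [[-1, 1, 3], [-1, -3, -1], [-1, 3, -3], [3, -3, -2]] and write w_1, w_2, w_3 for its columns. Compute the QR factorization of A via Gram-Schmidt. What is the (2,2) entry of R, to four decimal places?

r_{22} = 4.4347

w_1 = (-1, -1, -1, 3); ‖w_1‖ = 3.4641, so q_1 = (-0.2887, -0.2887, -0.2887, 0.8660).
q_1·w_2 = (-0.2887)·1 + (-0.2887)·(-3) + (-0.2887)·3 + 0.8660·(-3) = -2.8868.
u_2 = w_2 + 2.8868·q_1 = (0.1667, -3.8333, 2.1667, -0.5000).
r_{22} = ‖u_2‖ = 4.4347.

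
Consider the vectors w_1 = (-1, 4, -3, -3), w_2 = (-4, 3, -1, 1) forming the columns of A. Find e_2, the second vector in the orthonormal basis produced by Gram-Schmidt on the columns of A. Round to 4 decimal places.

e_2 = (-0.7985, 0.2640, 0.0837, 0.5345)

w_1 = (-1, 4, -3, -3); ‖w_1‖ = 5.9161, so e_1 = (-0.1690, 0.6761, -0.5071, -0.5071).
e_1·w_2 = (-0.1690)·(-4) + 0.6761·3 + (-0.5071)·(-1) + (-0.5071)·1 = 2.7045.
u_2 = w_2 − 2.7045·e_1 = (-3.5429, 1.1714, 0.3714, 2.3714).
‖u_2‖ = 4.4369, so e_2 = (-0.7985, 0.2640, 0.0837, 0.5345).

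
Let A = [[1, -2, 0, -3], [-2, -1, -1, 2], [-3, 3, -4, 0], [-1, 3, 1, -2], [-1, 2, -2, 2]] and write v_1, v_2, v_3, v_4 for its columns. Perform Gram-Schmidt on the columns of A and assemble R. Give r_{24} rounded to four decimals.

r_{24} = -1.0741

q_1 = v_1/‖v_1‖ = (1, -2, -3, -1, -1)/4.0000 = (0.2500, -0.5000, -0.7500, -0.2500, -0.2500).
r_{12} = q_1·v_2 = -3.5000.
u_2 = v_2 + 3.5000·q_1 = (-1.1250, -2.7500, 0.3750, 2.1250, 1.1250).
‖u_2‖ = 3.8406, so q_2 = (-0.2929, -0.7160, 0.0976, 0.5533, 0.2929).
r_{24} = q_2·v_4 = -1.0741.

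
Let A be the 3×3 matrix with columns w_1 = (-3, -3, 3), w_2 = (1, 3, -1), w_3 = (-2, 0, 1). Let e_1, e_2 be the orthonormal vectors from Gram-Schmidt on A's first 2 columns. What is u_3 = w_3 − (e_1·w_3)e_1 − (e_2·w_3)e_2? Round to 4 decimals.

u_3 = (-0.5000, 0.0000, -0.5000)

w_1 = (-3, -3, 3); ‖w_1‖ = 5.1962, so e_1 = (-0.5774, -0.5774, 0.5774).
e_1·w_2 = (-0.5774)·1 + (-0.5774)·3 + 0.5774·(-1) = -2.8868.
u_2 = w_2 + 2.8868·e_1 = (-0.6667, 1.3333, 0.6667).
‖u_2‖ = 1.6330, so e_2 = (-0.4082, 0.8165, 0.4082).
e_1·w_3 = (-0.5774)·(-2) + (-0.5774)·0 + 0.5774·1 = 1.7321; e_2·w_3 = (-0.4082)·(-2) + 0.8165·0 + 0.4082·1 = 1.2247.
u_3 = w_3 − 1.7321·e_1 − 1.2247·e_2 = (-0.5000, 0.0000, -0.5000).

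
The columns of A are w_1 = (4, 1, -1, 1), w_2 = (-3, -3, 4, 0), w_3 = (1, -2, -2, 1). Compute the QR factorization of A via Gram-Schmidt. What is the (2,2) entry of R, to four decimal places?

r_{22} = 3.8730

w_1 = (4, 1, -1, 1); ‖w_1‖ = 4.3589, so q_1 = (0.9177, 0.2294, -0.2294, 0.2294).
q_1·w_2 = 0.9177·(-3) + 0.2294·(-3) + (-0.2294)·4 + 0.2294·0 = -4.3589.
u_2 = w_2 + 4.3589·q_1 = (1.0000, -2.0000, 3.0000, 1.0000).
r_{22} = ‖u_2‖ = 3.8730.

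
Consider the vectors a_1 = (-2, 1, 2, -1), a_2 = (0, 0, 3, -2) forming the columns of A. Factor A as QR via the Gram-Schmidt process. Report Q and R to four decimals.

q_1 = a_1/‖a_1‖ = (-2, 1, 2, -1)/3.1623 = (-0.6325, 0.3162, 0.6325, -0.3162).
r_{12} = q_1·a_2 = 2.5298.
u_2 = a_2 − 2.5298·q_1 = (1.6000, -0.8000, 1.4000, -1.2000).
‖u_2‖ = 2.5690, so q_2 = (0.6228, -0.3114, 0.5449, -0.4671).

Q = [[-0.6325, 0.6228], [0.3162, -0.3114], [0.6325, 0.5449], [-0.3162, -0.4671]], R = [[3.1623, 2.5298], [0.0000, 2.5690]]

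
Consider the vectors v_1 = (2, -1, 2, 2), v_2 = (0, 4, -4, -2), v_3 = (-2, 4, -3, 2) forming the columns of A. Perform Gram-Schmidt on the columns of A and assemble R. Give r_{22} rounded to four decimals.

r_{22} = 4.0383

q_1 = v_1/‖v_1‖ = (2, -1, 2, 2)/3.6056 = (0.5547, -0.2774, 0.5547, 0.5547).
r_{12} = q_1·v_2 = -4.4376.
u_2 = v_2 + 4.4376·q_1 = (2.4615, 2.7692, -1.5385, 0.4615).
r_{22} = ‖u_2‖ = 4.0383.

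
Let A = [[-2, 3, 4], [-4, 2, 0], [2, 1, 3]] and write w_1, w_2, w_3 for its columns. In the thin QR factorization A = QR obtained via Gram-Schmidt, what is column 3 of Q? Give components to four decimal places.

e_3 = (0.5774, -0.5774, -0.5774)

w_1 = (-2, -4, 2); ‖w_1‖ = 4.8990, so e_1 = (-0.4082, -0.8165, 0.4082).
e_1·w_2 = (-0.4082)·3 + (-0.8165)·2 + 0.4082·1 = -2.4495.
u_2 = w_2 + 2.4495·e_1 = (2.0000, 0.0000, 2.0000).
‖u_2‖ = 2.8284, so e_2 = (0.7071, 0.0000, 0.7071).
e_1·w_3 = (-0.4082)·4 + (-0.8165)·0 + 0.4082·3 = -0.4082; e_2·w_3 = 0.7071·4 + (0.0000)·0 + 0.7071·3 = 4.9497.
u_3 = w_3 + 0.4082·e_1 − 4.9497·e_2 = (0.3333, -0.3333, -0.3333).
‖u_3‖ = 0.5774, so e_3 = (0.5774, -0.5774, -0.5774).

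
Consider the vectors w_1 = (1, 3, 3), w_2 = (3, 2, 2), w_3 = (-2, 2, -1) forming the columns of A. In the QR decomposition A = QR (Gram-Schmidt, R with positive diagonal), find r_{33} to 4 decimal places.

r_{33} = 2.1213

w_1 = (1, 3, 3); ‖w_1‖ = 4.3589, so q_1 = (0.2294, 0.6882, 0.6882).
q_1·w_2 = 0.2294·3 + 0.6882·2 + 0.6882·2 = 3.4412.
u_2 = w_2 − 3.4412·q_1 = (2.2105, -0.3684, -0.3684).
‖u_2‖ = 2.2711, so q_2 = (0.9733, -0.1622, -0.1622).
q_1·w_3 = 0.2294·(-2) + 0.6882·2 + 0.6882·(-1) = 0.2294; q_2·w_3 = 0.9733·(-2) + (-0.1622)·2 + (-0.1622)·(-1) = -2.1089.
u_3 = w_3 − 0.2294·q_1 + 2.1089·q_2 = (0.0000, 1.5000, -1.5000).
r_{33} = ‖u_3‖ = 2.1213.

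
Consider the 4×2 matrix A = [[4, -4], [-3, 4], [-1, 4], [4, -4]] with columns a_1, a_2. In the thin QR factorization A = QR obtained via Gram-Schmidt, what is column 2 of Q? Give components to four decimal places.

q_2 = (0.1890, 0.1890, 0.9449, 0.1890)

a_1 = (4, -3, -1, 4); ‖a_1‖ = 6.4807, so q_1 = (0.6172, -0.4629, -0.1543, 0.6172).
q_1·a_2 = 0.6172·(-4) + (-0.4629)·4 + (-0.1543)·4 + 0.6172·(-4) = -7.4066.
u_2 = a_2 + 7.4066·q_1 = (0.5714, 0.5714, 2.8571, 0.5714).
‖u_2‖ = 3.0237, so q_2 = (0.1890, 0.1890, 0.9449, 0.1890).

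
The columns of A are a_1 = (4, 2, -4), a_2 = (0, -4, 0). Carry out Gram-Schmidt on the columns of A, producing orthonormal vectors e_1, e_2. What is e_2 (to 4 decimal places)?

a_1 = (4, 2, -4); ‖a_1‖ = 6.0000, so e_1 = (0.6667, 0.3333, -0.6667).
e_1·a_2 = 0.6667·0 + 0.3333·(-4) + (-0.6667)·0 = -1.3333.
u_2 = a_2 + 1.3333·e_1 = (0.8889, -3.5556, -0.8889).
‖u_2‖ = 3.7712, so e_2 = (0.2357, -0.9428, -0.2357).

e_2 = (0.2357, -0.9428, -0.2357)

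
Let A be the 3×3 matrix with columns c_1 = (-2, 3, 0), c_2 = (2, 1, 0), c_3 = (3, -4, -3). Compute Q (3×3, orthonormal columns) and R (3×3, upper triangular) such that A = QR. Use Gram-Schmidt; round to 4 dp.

Q = [[-0.5547, 0.8321, 0.0000], [0.8321, 0.5547, 0.0000], [0.0000, 0.0000, -1.0000]], R = [[3.6056, -0.2774, -4.9923], [0.0000, 2.2188, 0.2774], [0.0000, 0.0000, 3.0000]]

q_1 = c_1/‖c_1‖ = (-2, 3, 0)/3.6056 = (-0.5547, 0.8321, 0.0000).
r_{12} = q_1·c_2 = -0.2774.
u_2 = c_2 + 0.2774·q_1 = (1.8462, 1.2308, 0.0000).
‖u_2‖ = 2.2188, so q_2 = (0.8321, 0.5547, 0.0000).
r_{13} = q_1·c_3 = -4.9923; r_{23} = q_2·c_3 = 0.2774.
u_3 = c_3 + 4.9923·q_1 − 0.2774·q_2 = (0.0000, 0.0000, -3.0000).
‖u_3‖ = 3.0000, so q_3 = (0.0000, 0.0000, -1.0000).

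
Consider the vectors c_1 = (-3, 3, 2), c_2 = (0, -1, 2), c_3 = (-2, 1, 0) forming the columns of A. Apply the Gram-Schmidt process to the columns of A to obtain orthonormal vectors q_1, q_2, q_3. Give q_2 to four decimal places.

q_2 = (0.0613, -0.5105, 0.8577)

c_1 = (-3, 3, 2); ‖c_1‖ = 4.6904, so q_1 = (-0.6396, 0.6396, 0.4264).
q_1·c_2 = (-0.6396)·0 + 0.6396·(-1) + 0.4264·2 = 0.2132.
u_2 = c_2 − 0.2132·q_1 = (0.1364, -1.1364, 1.9091).
‖u_2‖ = 2.2259, so q_2 = (0.0613, -0.5105, 0.8577).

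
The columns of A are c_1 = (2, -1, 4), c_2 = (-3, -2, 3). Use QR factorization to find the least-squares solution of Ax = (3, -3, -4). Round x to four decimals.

c_1 = (2, -1, 4); ‖c_1‖ = 4.5826, so e_1 = (0.4364, -0.2182, 0.8729).
e_1·c_2 = 0.4364·(-3) + (-0.2182)·(-2) + 0.8729·3 = 1.7457.
u_2 = c_2 − 1.7457·e_1 = (-3.7619, -1.6190, 1.4762).
‖u_2‖ = 4.3534, so e_2 = (-0.8641, -0.3719, 0.3391).
Qᵀb = (-1.5275, -2.8330).
Back-substitute: x_2 = -2.8330/4.3534 = -0.6508.
x_1 = (-1.5275 − 1.7457·(-0.6508))/4.5826 = -0.0854.

x = (-0.0854, -0.6508)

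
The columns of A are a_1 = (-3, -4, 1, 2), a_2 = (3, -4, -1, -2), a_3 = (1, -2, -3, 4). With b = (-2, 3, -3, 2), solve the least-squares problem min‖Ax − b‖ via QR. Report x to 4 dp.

x = (-0.3000, -0.7222, 0.5444)

a_1 = (-3, -4, 1, 2); ‖a_1‖ = 5.4772, so e_1 = (-0.5477, -0.7303, 0.1826, 0.3651).
e_1·a_2 = (-0.5477)·3 + (-0.7303)·(-4) + 0.1826·(-1) + 0.3651·(-2) = 0.3651.
u_2 = a_2 − 0.3651·e_1 = (3.2000, -3.7333, -1.0667, -2.1333).
‖u_2‖ = 5.4650, so e_2 = (0.5855, -0.6831, -0.1952, -0.3904).
e_1·a_3 = (-0.5477)·1 + (-0.7303)·(-2) + 0.1826·(-3) + 0.3651·4 = 1.8257; e_2·a_3 = 0.5855·1 + (-0.6831)·(-2) + (-0.1952)·(-3) + (-0.3904)·4 = 0.9759.
u_3 = a_3 − 1.8257·e_1 − 0.9759·e_2 = (1.4286, 0.0000, -3.1429, 3.7143).
‖u_3‖ = 5.0709, so e_3 = (0.2817, 0.0000, -0.6198, 0.7325).
Qᵀb = (-0.9129, -3.4157, 2.7608).
Back-substitute: x_3 = 2.7608/5.0709 = 0.5444.
x_2 = (-3.4157 − 0.9759·0.5444)/5.4650 = -0.7222.
x_1 = (-0.9129 − 0.3651·(-0.7222) − 1.8257·0.5444)/5.4772 = -0.3000.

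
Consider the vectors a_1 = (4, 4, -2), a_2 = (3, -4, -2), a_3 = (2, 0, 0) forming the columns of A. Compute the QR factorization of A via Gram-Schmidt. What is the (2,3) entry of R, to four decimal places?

r_{23} = 1.1142

a_1 = (4, 4, -2); ‖a_1‖ = 6.0000, so q_1 = (0.6667, 0.6667, -0.3333).
q_1·a_2 = 0.6667·3 + 0.6667·(-4) + (-0.3333)·(-2) = 0.0000.
u_2 = a_2 − 0.0000·q_1 = (3.0000, -4.0000, -2.0000).
‖u_2‖ = 5.3852, so q_2 = (0.5571, -0.7428, -0.3714).
r_{23} = q_2·a_3 = 1.1142.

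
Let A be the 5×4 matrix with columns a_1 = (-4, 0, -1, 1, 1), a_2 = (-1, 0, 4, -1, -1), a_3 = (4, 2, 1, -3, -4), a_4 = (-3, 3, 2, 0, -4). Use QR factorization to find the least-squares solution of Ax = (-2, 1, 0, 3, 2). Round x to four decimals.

a_1 = (-4, 0, -1, 1, 1); ‖a_1‖ = 4.3589, so e_1 = (-0.9177, 0.0000, -0.2294, 0.2294, 0.2294).
e_1·a_2 = (-0.9177)·(-1) + 0.0000·0 + (-0.2294)·4 + 0.2294·(-1) + 0.2294·(-1) = -0.4588.
u_2 = a_2 + 0.4588·e_1 = (-1.4211, 0.0000, 3.8947, -0.8947, -0.8947).
‖u_2‖ = 4.3347, so e_2 = (-0.3278, 0.0000, 0.8985, -0.2064, -0.2064).
e_1·a_3 = (-0.9177)·4 + 0.0000·2 + (-0.2294)·1 + 0.2294·(-3) + 0.2294·(-4) = -5.5060; e_2·a_3 = (-0.3278)·4 + 0.0000·2 + 0.8985·1 + (-0.2064)·(-3) + (-0.2064)·(-4) = 1.0321.
u_3 = a_3 + 5.5060·e_1 − 1.0321·e_2 = (-0.7143, 2.0000, -1.1905, -1.5238, -2.5238).
‖u_3‖ = 3.8235, so e_3 = (-0.1868, 0.5231, -0.3114, -0.3985, -0.6601).
e_1·a_4 = (-0.9177)·(-3) + 0.0000·3 + (-0.2294)·2 + 0.2294·0 + 0.2294·(-4) = 1.3765; e_2·a_4 = (-0.3278)·(-3) + 0.0000·3 + 0.8985·2 + (-0.2064)·0 + (-0.2064)·(-4) = 3.6062; e_3·a_4 = (-0.1868)·(-3) + 0.5231·3 + (-0.3114)·2 + (-0.3985)·0 + (-0.6601)·(-4) = 4.1473.
u_4 = a_4 − 1.3765·e_1 − 3.6062·e_2 − 4.1473·e_3 = (0.2202, 0.8306, 0.3669, 2.0814, -0.8339).
‖u_4‖ = 2.4291, so e_4 = (0.0906, 0.3419, 0.1511, 0.8569, -0.3433).
Qᵀb = (2.9824, -0.3764, -1.6191, 2.0447).
Back-substitute: x_4 = 2.0447/2.4291 = 0.8417.
x_3 = (-1.6191 − 4.1473·0.8417)/3.8235 = -1.3365.
x_2 = (-0.3764 − 1.0321·(-1.3365) − 3.6062·0.8417)/4.3347 = -0.4689.
x_1 = (2.9824 + 0.4588·(-0.4689) + 5.5060·(-1.3365) − 1.3765·0.8417)/4.3589 = -1.3191.

x = (-1.3191, -0.4689, -1.3365, 0.8417)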